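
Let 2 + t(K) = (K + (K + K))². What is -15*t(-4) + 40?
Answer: -2090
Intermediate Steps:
t(K) = -2 + 9*K² (t(K) = -2 + (K + (K + K))² = -2 + (K + 2*K)² = -2 + (3*K)² = -2 + 9*K²)
-15*t(-4) + 40 = -15*(-2 + 9*(-4)²) + 40 = -15*(-2 + 9*16) + 40 = -15*(-2 + 144) + 40 = -15*142 + 40 = -2130 + 40 = -2090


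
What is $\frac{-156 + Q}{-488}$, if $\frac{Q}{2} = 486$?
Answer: $- \frac{102}{61} \approx -1.6721$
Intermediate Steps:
$Q = 972$ ($Q = 2 \cdot 486 = 972$)
$\frac{-156 + Q}{-488} = \frac{-156 + 972}{-488} = \left(- \frac{1}{488}\right) 816 = - \frac{102}{61}$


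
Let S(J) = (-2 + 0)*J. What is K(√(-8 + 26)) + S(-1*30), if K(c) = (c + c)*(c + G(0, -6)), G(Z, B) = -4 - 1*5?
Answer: 96 - 54*√2 ≈ 19.632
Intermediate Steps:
G(Z, B) = -9 (G(Z, B) = -4 - 5 = -9)
K(c) = 2*c*(-9 + c) (K(c) = (c + c)*(c - 9) = (2*c)*(-9 + c) = 2*c*(-9 + c))
S(J) = -2*J
K(√(-8 + 26)) + S(-1*30) = 2*√(-8 + 26)*(-9 + √(-8 + 26)) - (-2)*30 = 2*√18*(-9 + √18) - 2*(-30) = 2*(3*√2)*(-9 + 3*√2) + 60 = 6*√2*(-9 + 3*√2) + 60 = 60 + 6*√2*(-9 + 3*√2)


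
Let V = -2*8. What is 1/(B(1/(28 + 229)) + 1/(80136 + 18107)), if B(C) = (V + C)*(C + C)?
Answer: -6488851907/807687897 ≈ -8.0339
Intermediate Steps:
V = -16
B(C) = 2*C*(-16 + C) (B(C) = (-16 + C)*(C + C) = (-16 + C)*(2*C) = 2*C*(-16 + C))
1/(B(1/(28 + 229)) + 1/(80136 + 18107)) = 1/(2*(-16 + 1/(28 + 229))/(28 + 229) + 1/(80136 + 18107)) = 1/(2*(-16 + 1/257)/257 + 1/98243) = 1/(2*(1/257)*(-16 + 1/257) + 1/98243) = 1/(2*(1/257)*(-4111/257) + 1/98243) = 1/(-8222/66049 + 1/98243) = 1/(-807687897/6488851907) = -6488851907/807687897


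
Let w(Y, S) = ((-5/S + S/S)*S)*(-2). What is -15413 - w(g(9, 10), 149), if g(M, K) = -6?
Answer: -15125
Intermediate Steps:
w(Y, S) = -2*S*(1 - 5/S) (w(Y, S) = ((-5/S + 1)*S)*(-2) = ((1 - 5/S)*S)*(-2) = (S*(1 - 5/S))*(-2) = -2*S*(1 - 5/S))
-15413 - w(g(9, 10), 149) = -15413 - (10 - 2*149) = -15413 - (10 - 298) = -15413 - 1*(-288) = -15413 + 288 = -15125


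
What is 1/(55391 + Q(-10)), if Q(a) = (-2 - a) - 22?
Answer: 1/55377 ≈ 1.8058e-5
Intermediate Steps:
Q(a) = -24 - a
1/(55391 + Q(-10)) = 1/(55391 + (-24 - 1*(-10))) = 1/(55391 + (-24 + 10)) = 1/(55391 - 14) = 1/55377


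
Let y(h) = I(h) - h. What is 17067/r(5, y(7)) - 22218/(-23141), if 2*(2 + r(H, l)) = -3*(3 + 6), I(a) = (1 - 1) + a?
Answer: -789206136/717371 ≈ -1100.1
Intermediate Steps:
I(a) = a (I(a) = 0 + a = a)
y(h) = 0 (y(h) = h - h = 0)
r(H, l) = -31/2 (r(H, l) = -2 + (-3*(3 + 6))/2 = -2 + (-3*9)/2 = -2 + (½)*(-27) = -2 - 27/2 = -31/2)
17067/r(5, y(7)) - 22218/(-23141) = 17067/(-31/2) - 22218/(-23141) = 17067*(-2/31) - 22218*(-1/23141) = -34134/31 + 22218/23141 = -789206136/717371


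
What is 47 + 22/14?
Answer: 340/7 ≈ 48.571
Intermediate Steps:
47 + 22/14 = 47 + 22*(1/14) = 47 + 11/7 = 340/7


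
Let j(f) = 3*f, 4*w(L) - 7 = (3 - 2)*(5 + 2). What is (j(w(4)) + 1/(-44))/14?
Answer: 461/616 ≈ 0.74838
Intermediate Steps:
w(L) = 7/2 (w(L) = 7/4 + ((3 - 2)*(5 + 2))/4 = 7/4 + (1*7)/4 = 7/4 + (1/4)*7 = 7/4 + 7/4 = 7/2)
(j(w(4)) + 1/(-44))/14 = (3*(7/2) + 1/(-44))/14 = (21/2 - 1/44)*(1/14) = (461/44)*(1/14) = 461/616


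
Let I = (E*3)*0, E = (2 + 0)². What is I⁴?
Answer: 0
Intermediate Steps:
E = 4 (E = 2² = 4)
I = 0 (I = (4*3)*0 = 12*0 = 0)
I⁴ = 0⁴ = 0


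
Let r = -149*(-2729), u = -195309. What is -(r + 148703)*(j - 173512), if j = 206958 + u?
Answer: 89886408612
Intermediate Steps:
j = 11649 (j = 206958 - 195309 = 11649)
r = 406621
-(r + 148703)*(j - 173512) = -(406621 + 148703)*(11649 - 173512) = -555324*(-161863) = -1*(-89886408612) = 89886408612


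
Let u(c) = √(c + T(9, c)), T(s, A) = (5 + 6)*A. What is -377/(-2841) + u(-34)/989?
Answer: 377/2841 + 2*I*√102/989 ≈ 0.1327 + 0.020424*I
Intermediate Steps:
T(s, A) = 11*A
u(c) = 2*√3*√c (u(c) = √(c + 11*c) = √(12*c) = 2*√3*√c)
-377/(-2841) + u(-34)/989 = -377/(-2841) + (2*√3*√(-34))/989 = -377*(-1/2841) + (2*√3*(I*√34))*(1/989) = 377/2841 + (2*I*√102)*(1/989) = 377/2841 + 2*I*√102/989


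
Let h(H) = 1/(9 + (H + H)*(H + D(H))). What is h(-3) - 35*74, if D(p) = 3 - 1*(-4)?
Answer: -38851/15 ≈ -2590.1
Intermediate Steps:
D(p) = 7 (D(p) = 3 + 4 = 7)
h(H) = 1/(9 + 2*H*(7 + H)) (h(H) = 1/(9 + (H + H)*(H + 7)) = 1/(9 + (2*H)*(7 + H)) = 1/(9 + 2*H*(7 + H)))
h(-3) - 35*74 = 1/(9 + 2*(-3)² + 14*(-3)) - 35*74 = 1/(9 + 2*9 - 42) - 2590 = 1/(9 + 18 - 42) - 2590 = 1/(-15) - 2590 = -1/15 - 2590 = -38851/15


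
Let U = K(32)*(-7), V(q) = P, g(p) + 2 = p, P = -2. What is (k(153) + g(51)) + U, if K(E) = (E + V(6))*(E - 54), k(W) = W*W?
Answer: 28078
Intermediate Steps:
k(W) = W²
g(p) = -2 + p
V(q) = -2
K(E) = (-54 + E)*(-2 + E) (K(E) = (E - 2)*(E - 54) = (-2 + E)*(-54 + E) = (-54 + E)*(-2 + E))
U = 4620 (U = (108 + 32² - 56*32)*(-7) = (108 + 1024 - 1792)*(-7) = -660*(-7) = 4620)
(k(153) + g(51)) + U = (153² + (-2 + 51)) + 4620 = (23409 + 49) + 4620 = 23458 + 4620 = 28078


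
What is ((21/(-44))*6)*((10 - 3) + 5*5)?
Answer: -1008/11 ≈ -91.636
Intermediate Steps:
((21/(-44))*6)*((10 - 3) + 5*5) = ((21*(-1/44))*6)*(7 + 25) = -21/44*6*32 = -63/22*32 = -1008/11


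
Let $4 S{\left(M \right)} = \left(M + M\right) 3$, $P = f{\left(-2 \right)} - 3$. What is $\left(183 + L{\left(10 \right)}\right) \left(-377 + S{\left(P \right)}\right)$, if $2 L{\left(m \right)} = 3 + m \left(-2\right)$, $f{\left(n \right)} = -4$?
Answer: $- \frac{270475}{4} \approx -67619.0$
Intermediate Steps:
$L{\left(m \right)} = \frac{3}{2} - m$ ($L{\left(m \right)} = \frac{3 + m \left(-2\right)}{2} = \frac{3 - 2 m}{2} = \frac{3}{2} - m$)
$P = -7$ ($P = -4 - 3 = -7$)
$S{\left(M \right)} = \frac{3 M}{2}$ ($S{\left(M \right)} = \frac{\left(M + M\right) 3}{4} = \frac{2 M 3}{4} = \frac{6 M}{4} = \frac{3 M}{2}$)
$\left(183 + L{\left(10 \right)}\right) \left(-377 + S{\left(P \right)}\right) = \left(183 + \left(\frac{3}{2} - 10\right)\right) \left(-377 + \frac{3}{2} \left(-7\right)\right) = \left(183 + \left(\frac{3}{2} - 10\right)\right) \left(-377 - \frac{21}{2}\right) = \left(183 - \frac{17}{2}\right) \left(- \frac{775}{2}\right) = \frac{349}{2} \left(- \frac{775}{2}\right) = - \frac{270475}{4}$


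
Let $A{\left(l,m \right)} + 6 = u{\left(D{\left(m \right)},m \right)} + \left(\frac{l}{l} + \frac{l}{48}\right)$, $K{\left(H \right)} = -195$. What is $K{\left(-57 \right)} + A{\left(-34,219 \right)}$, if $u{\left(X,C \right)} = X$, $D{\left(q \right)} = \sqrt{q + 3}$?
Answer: $- \frac{4817}{24} + \sqrt{222} \approx -185.81$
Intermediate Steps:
$D{\left(q \right)} = \sqrt{3 + q}$
$A{\left(l,m \right)} = -5 + \sqrt{3 + m} + \frac{l}{48}$ ($A{\left(l,m \right)} = -6 + \left(\sqrt{3 + m} + \left(\frac{l}{l} + \frac{l}{48}\right)\right) = -6 + \left(\sqrt{3 + m} + \left(1 + l \frac{1}{48}\right)\right) = -6 + \left(\sqrt{3 + m} + \left(1 + \frac{l}{48}\right)\right) = -6 + \left(1 + \sqrt{3 + m} + \frac{l}{48}\right) = -5 + \sqrt{3 + m} + \frac{l}{48}$)
$K{\left(-57 \right)} + A{\left(-34,219 \right)} = -195 + \left(-5 + \sqrt{3 + 219} + \frac{1}{48} \left(-34\right)\right) = -195 - \left(\frac{137}{24} - \sqrt{222}\right) = - \frac{4817}{24} + \sqrt{222}$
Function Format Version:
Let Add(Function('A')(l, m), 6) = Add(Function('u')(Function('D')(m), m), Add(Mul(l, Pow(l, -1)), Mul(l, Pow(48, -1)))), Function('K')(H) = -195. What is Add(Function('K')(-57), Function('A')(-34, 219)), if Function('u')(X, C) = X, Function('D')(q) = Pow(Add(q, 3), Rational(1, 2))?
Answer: Add(Rational(-4817, 24), Pow(222, Rational(1, 2))) ≈ -185.81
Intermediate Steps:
Function('D')(q) = Pow(Add(3, q), Rational(1, 2))
Function('A')(l, m) = Add(-5, Pow(Add(3, m), Rational(1, 2)), Mul(Rational(1, 48), l)) (Function('A')(l, m) = Add(-6, Add(Pow(Add(3, m), Rational(1, 2)), Add(Mul(l, Pow(l, -1)), Mul(l, Pow(48, -1))))) = Add(-6, Add(Pow(Add(3, m), Rational(1, 2)), Add(1, Mul(l, Rational(1, 48))))) = Add(-6, Add(Pow(Add(3, m), Rational(1, 2)), Add(1, Mul(Rational(1, 48), l)))) = Add(-6, Add(1, Pow(Add(3, m), Rational(1, 2)), Mul(Rational(1, 48), l))) = Add(-5, Pow(Add(3, m), Rational(1, 2)), Mul(Rational(1, 48), l)))
Add(Function('K')(-57), Function('A')(-34, 219)) = Add(-195, Add(-5, Pow(Add(3, 219), Rational(1, 2)), Mul(Rational(1, 48), -34))) = Add(-195, Add(-5, Pow(222, Rational(1, 2)), Rational(-17, 24))) = Add(-195, Add(Rational(-137, 24), Pow(222, Rational(1, 2)))) = Add(Rational(-4817, 24), Pow(222, Rational(1, 2)))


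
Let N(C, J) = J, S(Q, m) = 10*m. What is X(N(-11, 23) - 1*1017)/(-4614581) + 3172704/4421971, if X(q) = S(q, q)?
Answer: 14684653988764/20405543359151 ≈ 0.71964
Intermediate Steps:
X(q) = 10*q
X(N(-11, 23) - 1*1017)/(-4614581) + 3172704/4421971 = (10*(23 - 1*1017))/(-4614581) + 3172704/4421971 = (10*(23 - 1017))*(-1/4614581) + 3172704*(1/4421971) = (10*(-994))*(-1/4614581) + 3172704/4421971 = -9940*(-1/4614581) + 3172704/4421971 = 9940/4614581 + 3172704/4421971 = 14684653988764/20405543359151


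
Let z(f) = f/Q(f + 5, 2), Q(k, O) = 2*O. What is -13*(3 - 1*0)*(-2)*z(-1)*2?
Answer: -39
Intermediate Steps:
z(f) = f/4 (z(f) = f/((2*2)) = f/4)
-13*(3 - 1*0)*(-2)*z(-1)*2 = -13*(3 - 1*0)*(-2)*(1/4)*(-1)*2 = -13*(3 + 0)*(-2)*(-1)/4*2 = -13*3*(-2)*(-1)/4*2 = -(-78)*(-1)/4*2 = -13*3/2*2 = -39/2*2 = -39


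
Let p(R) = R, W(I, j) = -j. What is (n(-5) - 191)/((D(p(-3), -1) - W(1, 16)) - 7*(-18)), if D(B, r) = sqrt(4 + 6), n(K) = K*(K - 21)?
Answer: -4331/10077 + 61*sqrt(10)/20154 ≈ -0.42022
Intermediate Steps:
n(K) = K*(-21 + K)
D(B, r) = sqrt(10)
(n(-5) - 191)/((D(p(-3), -1) - W(1, 16)) - 7*(-18)) = (-5*(-21 - 5) - 191)/((sqrt(10) - (-1)*16) - 7*(-18)) = (-5*(-26) - 191)/((sqrt(10) - 1*(-16)) + 126) = (130 - 191)/((sqrt(10) + 16) + 126) = -61/((16 + sqrt(10)) + 126) = -61/(142 + sqrt(10))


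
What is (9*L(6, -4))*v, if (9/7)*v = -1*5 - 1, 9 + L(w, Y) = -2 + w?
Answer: 210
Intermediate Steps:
L(w, Y) = -11 + w (L(w, Y) = -9 + (-2 + w) = -11 + w)
v = -14/3 (v = 7*(-1*5 - 1)/9 = 7*(-5 - 1)/9 = (7/9)*(-6) = -14/3 ≈ -4.6667)
(9*L(6, -4))*v = (9*(-11 + 6))*(-14/3) = (9*(-5))*(-14/3) = -45*(-14/3) = 210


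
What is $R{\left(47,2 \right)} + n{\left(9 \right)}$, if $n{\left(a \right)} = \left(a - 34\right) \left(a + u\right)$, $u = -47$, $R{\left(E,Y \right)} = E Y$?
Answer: $1044$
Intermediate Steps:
$n{\left(a \right)} = \left(-47 + a\right) \left(-34 + a\right)$ ($n{\left(a \right)} = \left(a - 34\right) \left(a - 47\right) = \left(-34 + a\right) \left(-47 + a\right) = \left(-47 + a\right) \left(-34 + a\right)$)
$R{\left(47,2 \right)} + n{\left(9 \right)} = 47 \cdot 2 + \left(1598 + 9^{2} - 729\right) = 94 + \left(1598 + 81 - 729\right) = 94 + 950 = 1044$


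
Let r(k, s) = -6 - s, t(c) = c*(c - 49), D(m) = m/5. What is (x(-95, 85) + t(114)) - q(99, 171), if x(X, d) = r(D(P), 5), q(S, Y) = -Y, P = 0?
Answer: 7570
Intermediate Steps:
D(m) = m/5 (D(m) = m*(⅕) = m/5)
t(c) = c*(-49 + c)
x(X, d) = -11 (x(X, d) = -6 - 1*5 = -6 - 5 = -11)
(x(-95, 85) + t(114)) - q(99, 171) = (-11 + 114*(-49 + 114)) - (-1)*171 = (-11 + 114*65) - 1*(-171) = (-11 + 7410) + 171 = 7399 + 171 = 7570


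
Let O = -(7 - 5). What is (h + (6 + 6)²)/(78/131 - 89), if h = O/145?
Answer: -2735018/1679245 ≈ -1.6287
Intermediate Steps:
O = -2 (O = -1*2 = -2)
h = -2/145 ≈ -0.013793
(h + (6 + 6)²)/(78/131 - 89) = (-2/145 + (6 + 6)²)/(78/131 - 89) = (-2/145 + 12²)/(78*(1/131) - 89) = (-2/145 + 144)/(78/131 - 89) = (20878/145)/(-11581/131) = -131/11581*20878/145 = -2735018/1679245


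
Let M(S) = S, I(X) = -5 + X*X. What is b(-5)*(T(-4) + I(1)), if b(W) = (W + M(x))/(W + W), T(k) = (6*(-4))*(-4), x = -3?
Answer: 368/5 ≈ 73.600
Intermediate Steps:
T(k) = 96 (T(k) = -24*(-4) = 96)
I(X) = -5 + X**2
b(W) = (-3 + W)/(2*W) (b(W) = (W - 3)/(W + W) = (-3 + W)/((2*W)) = (-3 + W)*(1/(2*W)) = (-3 + W)/(2*W))
b(-5)*(T(-4) + I(1)) = ((1/2)*(-3 - 5)/(-5))*(96 + (-5 + 1**2)) = ((1/2)*(-1/5)*(-8))*(96 + (-5 + 1)) = 4*(96 - 4)/5 = (4/5)*92 = 368/5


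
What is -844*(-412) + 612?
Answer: 348340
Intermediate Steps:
-844*(-412) + 612 = 347728 + 612 = 348340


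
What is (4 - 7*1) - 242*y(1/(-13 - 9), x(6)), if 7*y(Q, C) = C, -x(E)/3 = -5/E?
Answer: -626/7 ≈ -89.429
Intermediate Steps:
x(E) = 15/E (x(E) = -(-15)/E = 15/E)
y(Q, C) = C/7
(4 - 7*1) - 242*y(1/(-13 - 9), x(6)) = (4 - 7*1) - 242*15/6/7 = (4 - 7) - 242*15*(⅙)/7 = -3 - 242*5/(7*2) = -3 - 242*5/14 = -3 - 605/7 = -626/7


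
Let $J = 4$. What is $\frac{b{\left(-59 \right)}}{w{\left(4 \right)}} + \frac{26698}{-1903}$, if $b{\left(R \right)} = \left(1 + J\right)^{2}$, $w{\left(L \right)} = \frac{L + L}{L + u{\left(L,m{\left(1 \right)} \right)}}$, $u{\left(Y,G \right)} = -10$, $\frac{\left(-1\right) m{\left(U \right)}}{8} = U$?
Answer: $- \frac{249517}{7612} \approx -32.779$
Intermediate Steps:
$m{\left(U \right)} = - 8 U$
$w{\left(L \right)} = \frac{2 L}{-10 + L}$ ($w{\left(L \right)} = \frac{L + L}{L - 10} = \frac{2 L}{-10 + L}$)
$b{\left(R \right)} = 25$ ($b{\left(R \right)} = \left(1 + 4\right)^{2} = 5^{2} = 25$)
$\frac{b{\left(-59 \right)}}{w{\left(4 \right)}} + \frac{26698}{-1903} = \frac{25}{2 \cdot 4 \frac{1}{-10 + 4}} + \frac{26698}{-1903} = \frac{25}{2 \cdot 4 \frac{1}{-6}} + 26698 \left(- \frac{1}{1903}\right) = \frac{25}{2 \cdot 4 \left(- \frac{1}{6}\right)} - \frac{26698}{1903} = \frac{25}{- \frac{4}{3}} - \frac{26698}{1903} = 25 \left(- \frac{3}{4}\right) - \frac{26698}{1903} = - \frac{75}{4} - \frac{26698}{1903} = - \frac{249517}{7612}$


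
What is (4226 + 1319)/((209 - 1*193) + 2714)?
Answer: 1109/546 ≈ 2.0311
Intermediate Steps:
(4226 + 1319)/((209 - 1*193) + 2714) = 5545/((209 - 193) + 2714) = 5545/(16 + 2714) = 5545/2730 = 5545*(1/2730) = 1109/546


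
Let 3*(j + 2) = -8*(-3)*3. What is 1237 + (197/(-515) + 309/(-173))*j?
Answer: 105959763/89095 ≈ 1189.3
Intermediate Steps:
j = 22 (j = -2 + (-8*(-3)*3)/3 = -2 + (24*3)/3 = -2 + (⅓)*72 = -2 + 24 = 22)
1237 + (197/(-515) + 309/(-173))*j = 1237 + (197/(-515) + 309/(-173))*22 = 1237 + (197*(-1/515) + 309*(-1/173))*22 = 1237 + (-197/515 - 309/173)*22 = 1237 - 193216/89095*22 = 1237 - 4250752/89095 = 105959763/89095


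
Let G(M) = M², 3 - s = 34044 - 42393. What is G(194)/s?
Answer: 9409/2088 ≈ 4.5062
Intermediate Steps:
s = 8352 (s = 3 - (34044 - 42393) = 3 - 1*(-8349) = 3 + 8349 = 8352)
G(194)/s = 194²/8352 = 37636*(1/8352) = 9409/2088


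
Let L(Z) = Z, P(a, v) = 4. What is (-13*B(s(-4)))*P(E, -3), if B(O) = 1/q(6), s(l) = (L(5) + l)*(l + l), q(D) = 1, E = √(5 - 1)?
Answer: -52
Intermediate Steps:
E = 2 (E = √4 = 2)
s(l) = 2*l*(5 + l) (s(l) = (5 + l)*(l + l) = (5 + l)*(2*l) = 2*l*(5 + l))
B(O) = 1 (B(O) = 1/1 = 1)
(-13*B(s(-4)))*P(E, -3) = -13*1*4 = -13*4 = -52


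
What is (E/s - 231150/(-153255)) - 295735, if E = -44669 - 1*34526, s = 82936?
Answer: -250592686608875/847357112 ≈ -2.9573e+5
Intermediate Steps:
E = -79195 (E = -44669 - 34526 = -79195)
(E/s - 231150/(-153255)) - 295735 = (-79195/82936 - 231150/(-153255)) - 295735 = (-79195*1/82936 - 231150*(-1/153255)) - 295735 = (-79195/82936 + 15410/10217) - 295735 = 468908445/847357112 - 295735 = -250592686608875/847357112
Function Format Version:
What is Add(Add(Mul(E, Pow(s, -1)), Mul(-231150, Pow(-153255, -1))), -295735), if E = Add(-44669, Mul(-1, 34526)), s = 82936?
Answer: Rational(-250592686608875, 847357112) ≈ -2.9573e+5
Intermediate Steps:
E = -79195 (E = Add(-44669, -34526) = -79195)
Add(Add(Mul(E, Pow(s, -1)), Mul(-231150, Pow(-153255, -1))), -295735) = Add(Add(Mul(-79195, Pow(82936, -1)), Mul(-231150, Pow(-153255, -1))), -295735) = Add(Add(Mul(-79195, Rational(1, 82936)), Mul(-231150, Rational(-1, 153255))), -295735) = Add(Add(Rational(-79195, 82936), Rational(15410, 10217)), -295735) = Add(Rational(468908445, 847357112), -295735) = Rational(-250592686608875, 847357112)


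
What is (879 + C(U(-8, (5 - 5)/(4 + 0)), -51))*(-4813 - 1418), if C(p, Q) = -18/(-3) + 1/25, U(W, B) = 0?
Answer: -137867106/25 ≈ -5.5147e+6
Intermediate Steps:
C(p, Q) = 151/25 (C(p, Q) = -18*(-⅓) + 1*(1/25) = 6 + 1/25 = 151/25)
(879 + C(U(-8, (5 - 5)/(4 + 0)), -51))*(-4813 - 1418) = (879 + 151/25)*(-4813 - 1418) = (22126/25)*(-6231) = -137867106/25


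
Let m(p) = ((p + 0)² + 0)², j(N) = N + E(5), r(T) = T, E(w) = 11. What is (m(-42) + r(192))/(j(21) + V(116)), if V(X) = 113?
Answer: 3111888/145 ≈ 21461.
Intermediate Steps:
j(N) = 11 + N (j(N) = N + 11 = 11 + N)
m(p) = p⁴ (m(p) = (p² + 0)² = (p²)² = p⁴)
(m(-42) + r(192))/(j(21) + V(116)) = ((-42)⁴ + 192)/((11 + 21) + 113) = (3111696 + 192)/(32 + 113) = 3111888/145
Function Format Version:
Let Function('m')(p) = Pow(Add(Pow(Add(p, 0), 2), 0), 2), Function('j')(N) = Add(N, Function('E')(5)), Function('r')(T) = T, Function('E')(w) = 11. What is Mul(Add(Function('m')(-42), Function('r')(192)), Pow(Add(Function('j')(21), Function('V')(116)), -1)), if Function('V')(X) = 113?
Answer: Rational(3111888, 145) ≈ 21461.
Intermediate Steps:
Function('j')(N) = Add(11, N) (Function('j')(N) = Add(N, 11) = Add(11, N))
Function('m')(p) = Pow(p, 4) (Function('m')(p) = Pow(Add(Pow(p, 2), 0), 2) = Pow(Pow(p, 2), 2) = Pow(p, 4))
Mul(Add(Function('m')(-42), Function('r')(192)), Pow(Add(Function('j')(21), Function('V')(116)), -1)) = Mul(Add(Pow(-42, 4), 192), Pow(Add(Add(11, 21), 113), -1)) = Mul(Add(3111696, 192), Pow(Add(32, 113), -1)) = Mul(3111888, Pow(145, -1)) = Mul(3111888, Rational(1, 145)) = Rational(3111888, 145)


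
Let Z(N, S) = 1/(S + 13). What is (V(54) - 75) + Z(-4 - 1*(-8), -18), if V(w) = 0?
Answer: -376/5 ≈ -75.200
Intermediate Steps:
Z(N, S) = 1/(13 + S)
(V(54) - 75) + Z(-4 - 1*(-8), -18) = (0 - 75) + 1/(13 - 18) = -75 + 1/(-5) = -75 - 1/5 = -376/5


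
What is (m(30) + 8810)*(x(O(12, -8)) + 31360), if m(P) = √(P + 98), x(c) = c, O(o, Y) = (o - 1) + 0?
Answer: 276378510 + 250968*√2 ≈ 2.7673e+8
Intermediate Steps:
O(o, Y) = -1 + o (O(o, Y) = (-1 + o) + 0 = -1 + o)
m(P) = √(98 + P)
(m(30) + 8810)*(x(O(12, -8)) + 31360) = (√(98 + 30) + 8810)*((-1 + 12) + 31360) = (√128 + 8810)*(11 + 31360) = (8*√2 + 8810)*31371 = (8810 + 8*√2)*31371 = 276378510 + 250968*√2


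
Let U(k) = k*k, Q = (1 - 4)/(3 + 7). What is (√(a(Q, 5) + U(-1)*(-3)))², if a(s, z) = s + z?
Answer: 17/10 ≈ 1.7000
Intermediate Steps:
Q = -3/10 ≈ -0.30000
U(k) = k²
(√(a(Q, 5) + U(-1)*(-3)))² = (√((-3/10 + 5) + (-1)²*(-3)))² = (√(47/10 + 1*(-3)))² = (√(47/10 - 3))² = (√(17/10))² = (√170/10)² = 17/10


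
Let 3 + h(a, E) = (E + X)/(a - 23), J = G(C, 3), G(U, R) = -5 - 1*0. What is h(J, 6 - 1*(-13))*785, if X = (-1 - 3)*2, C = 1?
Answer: -74575/28 ≈ -2663.4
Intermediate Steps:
G(U, R) = -5 (G(U, R) = -5 + 0 = -5)
X = -8 (X = -4*2 = -8)
J = -5
h(a, E) = -3 + (-8 + E)/(-23 + a) (h(a, E) = -3 + (E - 8)/(a - 23) = -3 + (-8 + E)/(-23 + a))
h(J, 6 - 1*(-13))*785 = ((61 + (6 - 1*(-13)) - 3*(-5))/(-23 - 5))*785 = ((61 + (6 + 13) + 15)/(-28))*785 = -(61 + 19 + 15)/28*785 = -1/28*95*785 = -95/28*785 = -74575/28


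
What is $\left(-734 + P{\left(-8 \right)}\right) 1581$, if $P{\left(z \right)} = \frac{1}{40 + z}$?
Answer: $- \frac{37132947}{32} \approx -1.1604 \cdot 10^{6}$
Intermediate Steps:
$\left(-734 + P{\left(-8 \right)}\right) 1581 = \left(-734 + \frac{1}{40 - 8}\right) 1581 = \left(-734 + \frac{1}{32}\right) 1581 = \left(- \frac{23487}{32}\right) 1581 = - \frac{37132947}{32}$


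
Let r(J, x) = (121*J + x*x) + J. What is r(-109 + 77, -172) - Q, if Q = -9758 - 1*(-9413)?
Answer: 26025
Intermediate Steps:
Q = -345 (Q = -9758 + 9413 = -345)
r(J, x) = x² + 122*J (r(J, x) = (121*J + x²) + J = (x² + 121*J) + J = x² + 122*J)
r(-109 + 77, -172) - Q = ((-172)² + 122*(-109 + 77)) - 1*(-345) = (29584 + 122*(-32)) + 345 = (29584 - 3904) + 345 = 25680 + 345 = 26025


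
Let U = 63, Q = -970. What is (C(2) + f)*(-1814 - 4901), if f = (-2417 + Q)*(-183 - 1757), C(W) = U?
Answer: -44123210745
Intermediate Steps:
C(W) = 63
f = 6570780 (f = (-2417 - 970)*(-183 - 1757) = -3387*(-1940) = 6570780)
(C(2) + f)*(-1814 - 4901) = (63 + 6570780)*(-1814 - 4901) = 6570843*(-6715) = -44123210745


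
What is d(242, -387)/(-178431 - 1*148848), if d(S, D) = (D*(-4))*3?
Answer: -1548/109093 ≈ -0.014190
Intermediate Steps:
d(S, D) = -12*D (d(S, D) = -4*D*3 = -12*D)
d(242, -387)/(-178431 - 1*148848) = (-12*(-387))/(-178431 - 1*148848) = 4644/(-178431 - 148848) = 4644/(-327279) = 4644*(-1/327279) = -1548/109093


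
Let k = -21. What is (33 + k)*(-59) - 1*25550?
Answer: -26258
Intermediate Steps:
(33 + k)*(-59) - 1*25550 = (33 - 21)*(-59) - 1*25550 = 12*(-59) - 25550 = -708 - 25550 = -26258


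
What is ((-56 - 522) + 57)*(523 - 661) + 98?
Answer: 71996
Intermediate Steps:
((-56 - 522) + 57)*(523 - 661) + 98 = (-578 + 57)*(-138) + 98 = -521*(-138) + 98 = 71898 + 98 = 71996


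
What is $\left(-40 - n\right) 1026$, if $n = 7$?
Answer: $-48222$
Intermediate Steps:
$\left(-40 - n\right) 1026 = \left(-40 - 7\right) 1026 = \left(-47\right) 1026 = -48222$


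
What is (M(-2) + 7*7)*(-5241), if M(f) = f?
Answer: -246327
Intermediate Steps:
(M(-2) + 7*7)*(-5241) = (-2 + 7*7)*(-5241) = (-2 + 49)*(-5241) = 47*(-5241) = -246327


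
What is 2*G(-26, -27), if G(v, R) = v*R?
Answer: 1404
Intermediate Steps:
G(v, R) = R*v
2*G(-26, -27) = 2*(-27*(-26)) = 2*702 = 1404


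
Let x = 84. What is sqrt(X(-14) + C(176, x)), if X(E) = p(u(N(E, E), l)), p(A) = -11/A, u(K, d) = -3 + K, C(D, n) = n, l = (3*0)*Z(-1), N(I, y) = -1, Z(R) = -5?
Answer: sqrt(347)/2 ≈ 9.3140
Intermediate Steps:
l = 0 (l = (3*0)*(-5) = 0*(-5) = 0)
X(E) = 11/4 (X(E) = -11/(-3 - 1) = -11/(-4) = -11*(-1/4) = 11/4)
sqrt(X(-14) + C(176, x)) = sqrt(11/4 + 84) = sqrt(347/4) = sqrt(347)/2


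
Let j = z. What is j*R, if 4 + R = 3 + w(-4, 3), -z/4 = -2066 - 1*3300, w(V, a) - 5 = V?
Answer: 0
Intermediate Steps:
w(V, a) = 5 + V
z = 21464 (z = -4*(-2066 - 1*3300) = -4*(-2066 - 3300) = -4*(-5366) = 21464)
R = 0 (R = -4 + (3 + (5 - 4)) = -4 + (3 + 1) = -4 + 4 = 0)
j = 21464
j*R = 21464*0 = 0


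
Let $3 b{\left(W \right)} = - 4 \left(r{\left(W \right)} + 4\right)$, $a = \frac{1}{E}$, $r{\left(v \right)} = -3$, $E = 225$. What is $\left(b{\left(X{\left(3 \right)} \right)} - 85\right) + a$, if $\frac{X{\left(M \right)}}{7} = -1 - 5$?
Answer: $- \frac{19424}{225} \approx -86.329$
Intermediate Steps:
$X{\left(M \right)} = -42$ ($X{\left(M \right)} = 7 \left(-1 - 5\right) = 7 \left(-6\right) = -42$)
$a = \frac{1}{225} \approx 0.0044444$
$b{\left(W \right)} = - \frac{4}{3}$ ($b{\left(W \right)} = \frac{\left(-4\right) \left(-3 + 4\right)}{3} = \frac{\left(-4\right) 1}{3} = \frac{1}{3} \left(-4\right) = - \frac{4}{3}$)
$\left(b{\left(X{\left(3 \right)} \right)} - 85\right) + a = \left(- \frac{4}{3} - 85\right) + \frac{1}{225} = - \frac{259}{3} + \frac{1}{225} = - \frac{19424}{225}$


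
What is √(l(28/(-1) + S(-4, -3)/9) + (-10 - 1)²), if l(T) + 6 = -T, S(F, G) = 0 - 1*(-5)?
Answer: √1282/3 ≈ 11.935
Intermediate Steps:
S(F, G) = 5 (S(F, G) = 0 + 5 = 5)
l(T) = -6 - T
√(l(28/(-1) + S(-4, -3)/9) + (-10 - 1)²) = √((-6 - (28/(-1) + 5/9)) + (-10 - 1)²) = √((-6 - (28*(-1) + 5*(⅑))) + (-11)²) = √((-6 - (-28 + 5/9)) + 121) = √((-6 - 1*(-247/9)) + 121) = √((-6 + 247/9) + 121) = √(193/9 + 121) = √(1282/9) = √1282/3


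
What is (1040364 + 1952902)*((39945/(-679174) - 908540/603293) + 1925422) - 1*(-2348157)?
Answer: 1180729486224660631705434/204870459991 ≈ 5.7633e+12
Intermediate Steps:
(1040364 + 1952902)*((39945/(-679174) - 908540/603293) + 1925422) - 1*(-2348157) = 2993266*((39945*(-1/679174) - 908540*1/603293) + 1925422) + 2348157 = 2993266*((-39945/679174 - 908540/603293) + 1925422) + 2348157 = 2993266*(-641155284845/409740919982 + 1925422) + 2348157 = 2993266*(788923540478297559/409740919982) + 2348157 = 1180729005156655910618847/204870459991 + 2348157 = 1180729486224660631705434/204870459991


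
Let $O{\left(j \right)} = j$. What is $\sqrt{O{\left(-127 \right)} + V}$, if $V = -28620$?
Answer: $i \sqrt{28747} \approx 169.55 i$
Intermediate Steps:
$\sqrt{O{\left(-127 \right)} + V} = \sqrt{-127 - 28620} = \sqrt{-28747} = i \sqrt{28747}$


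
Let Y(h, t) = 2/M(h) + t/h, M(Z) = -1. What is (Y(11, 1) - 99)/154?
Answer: -555/847 ≈ -0.65525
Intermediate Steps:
Y(h, t) = -2 + t/h (Y(h, t) = 2/(-1) + t/h = 2*(-1) + t/h = -2 + t/h)
(Y(11, 1) - 99)/154 = ((-2 + 1/11) - 99)/154 = (-21/11 - 99)/154 = (1/154)*(-1110/11) = -555/847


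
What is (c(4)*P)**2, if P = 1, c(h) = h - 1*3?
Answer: 1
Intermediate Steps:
c(h) = -3 + h (c(h) = h - 3 = -3 + h)
(c(4)*P)**2 = ((-3 + 4)*1)**2 = (1*1)**2 = 1**2 = 1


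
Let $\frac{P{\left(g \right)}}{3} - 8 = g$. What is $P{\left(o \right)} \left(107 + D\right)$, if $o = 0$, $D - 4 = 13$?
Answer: $2976$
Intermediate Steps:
$D = 17$ ($D = 4 + 13 = 17$)
$P{\left(g \right)} = 24 + 3 g$
$P{\left(o \right)} \left(107 + D\right) = \left(24 + 3 \cdot 0\right) \left(107 + 17\right) = \left(24 + 0\right) 124 = 24 \cdot 124 = 2976$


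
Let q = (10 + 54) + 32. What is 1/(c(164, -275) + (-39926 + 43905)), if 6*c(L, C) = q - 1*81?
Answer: 2/7963 ≈ 0.00025116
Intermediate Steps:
q = 96 (q = 64 + 32 = 96)
c(L, C) = 5/2 (c(L, C) = (96 - 1*81)/6 = (96 - 81)/6 = (⅙)*15 = 5/2)
1/(c(164, -275) + (-39926 + 43905)) = 1/(5/2 + (-39926 + 43905)) = 1/(5/2 + 3979) = 1/(7963/2) = 2/7963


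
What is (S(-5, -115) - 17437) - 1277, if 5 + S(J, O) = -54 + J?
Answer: -18778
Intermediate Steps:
S(J, O) = -59 + J (S(J, O) = -5 + (-54 + J) = -59 + J)
(S(-5, -115) - 17437) - 1277 = ((-59 - 5) - 17437) - 1277 = (-64 - 17437) - 1277 = -17501 - 1277 = -18778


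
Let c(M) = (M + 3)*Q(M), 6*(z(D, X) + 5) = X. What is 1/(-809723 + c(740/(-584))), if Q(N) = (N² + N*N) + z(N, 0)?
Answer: -1556068/1259988872609 ≈ -1.2350e-6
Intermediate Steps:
z(D, X) = -5 + X/6
Q(N) = -5 + 2*N² (Q(N) = (N² + N*N) + (-5 + (⅙)*0) = (N² + N²) + (-5 + 0) = 2*N² - 5 = -5 + 2*N²)
c(M) = (-5 + 2*M²)*(3 + M) (c(M) = (M + 3)*(-5 + 2*M²) = (3 + M)*(-5 + 2*M²) = (-5 + 2*M²)*(3 + M))
1/(-809723 + c(740/(-584))) = 1/(-809723 + (-5 + 2*(740/(-584))²)*(3 + 740/(-584))) = 1/(-809723 + (-5 + 2*(740*(-1/584))²)*(3 + 740*(-1/584))) = 1/(-809723 + (-5 + 2*(-185/146)²)*(3 - 185/146)) = 1/(-809723 + (-5 + 2*(34225/21316))*(253/146)) = 1/(-809723 + (-5 + 34225/10658)*(253/146)) = 1/(-809723 - 19065/10658*253/146) = 1/(-809723 - 4823445/1556068) = 1/(-1259988872609/1556068) = -1556068/1259988872609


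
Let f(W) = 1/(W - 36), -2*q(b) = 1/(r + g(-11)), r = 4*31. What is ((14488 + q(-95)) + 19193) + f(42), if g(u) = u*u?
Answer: 24755656/735 ≈ 33681.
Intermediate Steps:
g(u) = u**2
r = 124
q(b) = -1/490 (q(b) = -1/(2*(124 + (-11)**2)) = -1/(2*(124 + 121)) = -1/2/245 = -1/2*1/245 = -1/490)
f(W) = 1/(-36 + W)
((14488 + q(-95)) + 19193) + f(42) = ((14488 - 1/490) + 19193) + 1/(-36 + 42) = (7099119/490 + 19193) + 1/6 = 16503689/490 + 1/6 = 24755656/735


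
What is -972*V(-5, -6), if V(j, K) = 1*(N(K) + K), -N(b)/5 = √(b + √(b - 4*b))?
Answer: 5832 + 4860*√(-6 + 3*√2) ≈ 5832.0 + 6442.7*I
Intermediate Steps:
N(b) = -5*√(b + √3*√(-b)) (N(b) = -5*√(b + √(b - 4*b)) = -5*√(b + √(-3*b)) = -5*√(b + √3*√(-b)))
V(j, K) = K - 5*√(K + √3*√(-K)) (V(j, K) = 1*(-5*√(K + √3*√(-K)) + K) = 1*(K - 5*√(K + √3*√(-K))) = K - 5*√(K + √3*√(-K)))
-972*V(-5, -6) = -972*(-6 - 5*√(-6 + √3*√(-1*(-6)))) = -972*(-6 - 5*√(-6 + √3*√6)) = -972*(-6 - 5*√(-6 + 3*√2)) = 5832 + 4860*√(-6 + 3*√2)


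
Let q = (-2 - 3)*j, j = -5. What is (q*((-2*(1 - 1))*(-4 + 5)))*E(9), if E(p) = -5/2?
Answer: 0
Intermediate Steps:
E(p) = -5/2 (E(p) = -5*½ = -5/2)
q = 25 (q = (-2 - 3)*(-5) = -5*(-5) = 25)
(q*((-2*(1 - 1))*(-4 + 5)))*E(9) = (25*((-2*(1 - 1))*(-4 + 5)))*(-5/2) = (25*(-2*0*1))*(-5/2) = (25*(0*1))*(-5/2) = (25*0)*(-5/2) = 0*(-5/2) = 0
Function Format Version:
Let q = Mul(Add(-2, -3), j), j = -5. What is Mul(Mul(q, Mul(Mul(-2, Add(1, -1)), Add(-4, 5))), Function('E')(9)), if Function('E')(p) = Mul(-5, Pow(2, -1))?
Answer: 0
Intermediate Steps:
Function('E')(p) = Rational(-5, 2) (Function('E')(p) = Mul(-5, Rational(1, 2)) = Rational(-5, 2))
q = 25 (q = Mul(Add(-2, -3), -5) = Mul(-5, -5) = 25)
Mul(Mul(q, Mul(Mul(-2, Add(1, -1)), Add(-4, 5))), Function('E')(9)) = Mul(Mul(25, Mul(Mul(-2, Add(1, -1)), Add(-4, 5))), Rational(-5, 2)) = Mul(Mul(25, Mul(Mul(-2, 0), 1)), Rational(-5, 2)) = Mul(Mul(25, Mul(0, 1)), Rational(-5, 2)) = Mul(Mul(25, 0), Rational(-5, 2)) = Mul(0, Rational(-5, 2)) = 0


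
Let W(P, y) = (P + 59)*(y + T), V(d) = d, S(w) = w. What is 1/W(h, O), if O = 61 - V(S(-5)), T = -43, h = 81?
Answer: 1/3220 ≈ 0.00031056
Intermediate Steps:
O = 66 (O = 61 - 1*(-5) = 61 + 5 = 66)
W(P, y) = (-43 + y)*(59 + P) (W(P, y) = (P + 59)*(y - 43) = (59 + P)*(-43 + y) = (-43 + y)*(59 + P))
1/W(h, O) = 1/(-2537 - 43*81 + 59*66 + 81*66) = 1/(-2537 - 3483 + 3894 + 5346) = 1/3220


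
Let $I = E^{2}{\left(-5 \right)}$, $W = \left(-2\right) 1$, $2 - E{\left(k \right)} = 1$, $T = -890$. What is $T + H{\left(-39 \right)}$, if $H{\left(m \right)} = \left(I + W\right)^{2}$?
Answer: $-889$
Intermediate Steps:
$E{\left(k \right)} = 1$ ($E{\left(k \right)} = 2 - 1 = 1$)
$W = -2$
$I = 1$ ($I = 1^{2} = 1$)
$H{\left(m \right)} = 1$ ($H{\left(m \right)} = \left(1 - 2\right)^{2} = \left(-1\right)^{2} = 1$)
$T + H{\left(-39 \right)} = -890 + 1 = -889$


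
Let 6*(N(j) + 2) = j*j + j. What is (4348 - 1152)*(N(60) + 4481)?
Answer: 16264444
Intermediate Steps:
N(j) = -2 + j/6 + j²/6 (N(j) = -2 + (j*j + j)/6 = -2 + (j² + j)/6 = -2 + (j + j²)/6 = -2 + (j/6 + j²/6) = -2 + j/6 + j²/6)
(4348 - 1152)*(N(60) + 4481) = (4348 - 1152)*((-2 + (⅙)*60 + (⅙)*60²) + 4481) = 3196*((-2 + 10 + (⅙)*3600) + 4481) = 3196*((-2 + 10 + 600) + 4481) = 3196*(608 + 4481) = 3196*5089 = 16264444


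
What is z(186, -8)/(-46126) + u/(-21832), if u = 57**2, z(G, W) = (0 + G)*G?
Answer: -452581623/503511416 ≈ -0.89885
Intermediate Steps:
z(G, W) = G**2 (z(G, W) = G*G = G**2)
u = 3249
z(186, -8)/(-46126) + u/(-21832) = 186**2/(-46126) + 3249/(-21832) = 34596*(-1/46126) + 3249*(-1/21832) = -17298/23063 - 3249/21832 = -452581623/503511416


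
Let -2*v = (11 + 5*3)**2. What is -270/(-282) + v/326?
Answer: -608/7661 ≈ -0.079363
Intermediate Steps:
v = -338 (v = -(11 + 5*3)**2/2 = -(11 + 15)**2/2 = -1/2*26**2 = -1/2*676 = -338)
-270/(-282) + v/326 = -270/(-282) - 338/326 = -270*(-1/282) - 338*1/326 = 45/47 - 169/163 = -608/7661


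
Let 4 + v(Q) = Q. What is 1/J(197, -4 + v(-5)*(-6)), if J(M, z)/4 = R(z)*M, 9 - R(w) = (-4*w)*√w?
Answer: -9/1575936172 + 250*√2/393984043 ≈ 8.9167e-7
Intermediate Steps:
v(Q) = -4 + Q
R(w) = 9 + 4*w^(3/2) (R(w) = 9 - (-4*w)*√w = 9 - (-4)*w^(3/2) = 9 + 4*w^(3/2))
J(M, z) = 4*M*(9 + 4*z^(3/2)) (J(M, z) = 4*((9 + 4*z^(3/2))*M) = 4*(M*(9 + 4*z^(3/2))) = 4*M*(9 + 4*z^(3/2)))
1/J(197, -4 + v(-5)*(-6)) = 1/(4*197*(9 + 4*(-4 + (-4 - 5)*(-6))^(3/2))) = 1/(4*197*(9 + 4*(-4 - 9*(-6))^(3/2))) = 1/(4*197*(9 + 4*(-4 + 54)^(3/2))) = 1/(4*197*(9 + 4*50^(3/2))) = 1/(4*197*(9 + 4*(250*√2))) = 1/(4*197*(9 + 1000*√2)) = 1/(7092 + 788000*√2)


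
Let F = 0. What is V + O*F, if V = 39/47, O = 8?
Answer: 39/47 ≈ 0.82979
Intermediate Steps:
V = 39/47 (V = 39*(1/47) = 39/47 ≈ 0.82979)
V + O*F = 39/47 + 8*0 = 39/47 + 0 = 39/47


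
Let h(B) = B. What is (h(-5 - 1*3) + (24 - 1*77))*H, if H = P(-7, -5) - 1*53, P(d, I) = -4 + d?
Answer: 3904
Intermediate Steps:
H = -64 (H = (-4 - 7) - 1*53 = -11 - 53 = -64)
(h(-5 - 1*3) + (24 - 1*77))*H = ((-5 - 1*3) + (24 - 1*77))*(-64) = ((-5 - 3) + (24 - 77))*(-64) = (-8 - 53)*(-64) = -61*(-64) = 3904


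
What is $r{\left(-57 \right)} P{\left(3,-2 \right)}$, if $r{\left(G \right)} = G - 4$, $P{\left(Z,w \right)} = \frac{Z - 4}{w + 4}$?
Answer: $\frac{61}{2} \approx 30.5$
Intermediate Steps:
$P{\left(Z,w \right)} = \frac{-4 + Z}{4 + w}$
$r{\left(G \right)} = -4 + G$ ($r{\left(G \right)} = G - 4 = -4 + G$)
$r{\left(-57 \right)} P{\left(3,-2 \right)} = \left(-4 - 57\right) \frac{-4 + 3}{4 - 2} = - 61 \cdot \frac{1}{2} \left(-1\right) = \left(-61\right) \left(- \frac{1}{2}\right) = \frac{61}{2}$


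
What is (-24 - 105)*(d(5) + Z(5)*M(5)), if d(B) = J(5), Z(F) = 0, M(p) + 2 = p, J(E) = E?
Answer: -645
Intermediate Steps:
M(p) = -2 + p
d(B) = 5
(-24 - 105)*(d(5) + Z(5)*M(5)) = (-24 - 105)*(5 + 0*(-2 + 5)) = -129*(5 + 0*3) = -129*(5 + 0) = -129*5 = -645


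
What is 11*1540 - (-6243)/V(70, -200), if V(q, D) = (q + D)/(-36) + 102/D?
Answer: 52898240/2791 ≈ 18953.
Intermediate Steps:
V(q, D) = 102/D - D/36 - q/36 (V(q, D) = (D + q)*(-1/36) + 102/D = (-D/36 - q/36) + 102/D = 102/D - D/36 - q/36)
11*1540 - (-6243)/V(70, -200) = 11*1540 - (-6243)/((1/36)*(3672 - 1*(-200)*(-200 + 70))/(-200)) = 16940 - (-6243)/((1/36)*(-1/200)*(3672 - 1*(-200)*(-130))) = 16940 - (-6243)/((1/36)*(-1/200)*(3672 - 26000)) = 16940 - (-6243)/((1/36)*(-1/200)*(-22328)) = 16940 - (-6243)/2791/900 = 16940 - (-6243)*900/2791 = 16940 - 1*(-5618700/2791) = 16940 + 5618700/2791 = 52898240/2791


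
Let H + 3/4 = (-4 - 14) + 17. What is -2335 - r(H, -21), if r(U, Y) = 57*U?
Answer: -8941/4 ≈ -2235.3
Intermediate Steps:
H = -7/4 (H = -¾ + ((-4 - 14) + 17) = -¾ + (-18 + 17) = -¾ - 1 = -7/4 ≈ -1.7500)
-2335 - r(H, -21) = -2335 - 57*(-7)/4 = -2335 - 1*(-399/4) = -2335 + 399/4 = -8941/4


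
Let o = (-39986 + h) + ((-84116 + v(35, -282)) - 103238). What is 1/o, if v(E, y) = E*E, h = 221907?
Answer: -1/4208 ≈ -0.00023764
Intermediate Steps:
v(E, y) = E**2
o = -4208 (o = (-39986 + 221907) + ((-84116 + 35**2) - 103238) = 181921 + ((-84116 + 1225) - 103238) = 181921 + (-82891 - 103238) = 181921 - 186129 = -4208)
1/o = 1/(-4208) = -1/4208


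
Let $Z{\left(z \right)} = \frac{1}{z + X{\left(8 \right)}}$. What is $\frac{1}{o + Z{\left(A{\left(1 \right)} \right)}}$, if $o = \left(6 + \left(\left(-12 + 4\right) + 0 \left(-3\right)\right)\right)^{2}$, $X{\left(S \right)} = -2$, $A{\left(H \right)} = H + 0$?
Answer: $\frac{1}{3} \approx 0.33333$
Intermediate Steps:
$A{\left(H \right)} = H$
$o = 4$ ($o = \left(6 + \left(-8 + 0\right)\right)^{2} = \left(6 - 8\right)^{2} = \left(-2\right)^{2} = 4$)
$Z{\left(z \right)} = \frac{1}{-2 + z}$ ($Z{\left(z \right)} = \frac{1}{z - 2} = \frac{1}{-2 + z}$)
$\frac{1}{o + Z{\left(A{\left(1 \right)} \right)}} = \frac{1}{4 + \frac{1}{-2 + 1}} = \frac{1}{4 + \frac{1}{-1}} = \frac{1}{4 - 1} = \frac{1}{3}$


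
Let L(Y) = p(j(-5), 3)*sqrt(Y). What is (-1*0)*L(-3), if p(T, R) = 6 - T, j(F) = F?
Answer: 0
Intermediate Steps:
L(Y) = 11*sqrt(Y) (L(Y) = (6 - 1*(-5))*sqrt(Y) = (6 + 5)*sqrt(Y) = 11*sqrt(Y))
(-1*0)*L(-3) = (-1*0)*(11*sqrt(-3)) = 0*(11*(I*sqrt(3))) = 0*(11*I*sqrt(3)) = 0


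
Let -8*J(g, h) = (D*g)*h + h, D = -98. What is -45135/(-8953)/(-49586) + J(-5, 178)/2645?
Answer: -9700181349721/2348460892820 ≈ -4.1304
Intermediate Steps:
J(g, h) = -h/8 + 49*g*h/4 (J(g, h) = -((-98*g)*h + h)/8 = -(-98*g*h + h)/8 = -(h - 98*g*h)/8 = -h/8 + 49*g*h/4)
-45135/(-8953)/(-49586) + J(-5, 178)/2645 = -45135/(-8953)/(-49586) + ((1/8)*178*(-1 + 98*(-5)))/2645 = -45135*(-1/8953)*(-1/49586) + ((1/8)*178*(-1 - 490))*(1/2645) = (45135/8953)*(-1/49586) + ((1/8)*178*(-491))*(1/2645) = -45135/443943458 - 43699/4*1/2645 = -45135/443943458 - 43699/10580 = -9700181349721/2348460892820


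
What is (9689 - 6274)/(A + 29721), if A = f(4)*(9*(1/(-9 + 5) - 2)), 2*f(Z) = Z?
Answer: 6830/59361 ≈ 0.11506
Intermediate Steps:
f(Z) = Z/2
A = -81/2 (A = ((½)*4)*(9*(1/(-9 + 5) - 2)) = 2*(9*(1/(-4) - 2)) = 2*(9*(-¼ - 2)) = 2*(9*(-9/4)) = 2*(-81/4) = -81/2 ≈ -40.500)
(9689 - 6274)/(A + 29721) = (9689 - 6274)/(-81/2 + 29721) = 3415/(59361/2) = 3415*(2/59361) = 6830/59361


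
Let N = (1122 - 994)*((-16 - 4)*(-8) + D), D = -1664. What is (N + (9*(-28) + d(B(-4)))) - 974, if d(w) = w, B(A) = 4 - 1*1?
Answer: -193735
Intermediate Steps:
B(A) = 3 (B(A) = 4 - 1 = 3)
N = -192512 (N = (1122 - 994)*((-16 - 4)*(-8) - 1664) = 128*(-20*(-8) - 1664) = 128*(160 - 1664) = 128*(-1504) = -192512)
(N + (9*(-28) + d(B(-4)))) - 974 = (-192512 + (9*(-28) + 3)) - 974 = (-192512 + (-252 + 3)) - 974 = (-192512 - 249) - 974 = -192761 - 974 = -193735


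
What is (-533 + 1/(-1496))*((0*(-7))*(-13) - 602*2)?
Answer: 240008069/374 ≈ 6.4173e+5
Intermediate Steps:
(-533 + 1/(-1496))*((0*(-7))*(-13) - 602*2) = (-533 - 1/1496)*(0*(-13) - 1204) = -797369*(0 - 1204)/1496 = -797369/1496*(-1204) = 240008069/374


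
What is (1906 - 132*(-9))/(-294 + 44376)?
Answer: 1547/22041 ≈ 0.070187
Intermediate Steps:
(1906 - 132*(-9))/(-294 + 44376) = (1906 + 1188)/44082 = 3094*(1/44082) = 1547/22041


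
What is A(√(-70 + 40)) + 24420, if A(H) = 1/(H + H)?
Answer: 24420 - I*√30/60 ≈ 24420.0 - 0.091287*I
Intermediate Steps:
A(H) = 1/(2*H)
A(√(-70 + 40)) + 24420 = 1/(2*(√(-70 + 40))) + 24420 = 1/(2*(√(-30))) + 24420 = 1/(2*((I*√30))) + 24420 = (-I*√30/30)/2 + 24420 = -I*√30/60 + 24420 = 24420 - I*√30/60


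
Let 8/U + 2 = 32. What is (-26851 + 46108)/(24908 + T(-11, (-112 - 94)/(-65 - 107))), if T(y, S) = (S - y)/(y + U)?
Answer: 266632422/344860433 ≈ 0.77316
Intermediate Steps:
U = 4/15 (U = 8/(-2 + 32) = 8/30 = 8*(1/30) = 4/15 ≈ 0.26667)
T(y, S) = (S - y)/(4/15 + y) (T(y, S) = (S - y)/(y + 4/15) = (S - y)/(4/15 + y))
(-26851 + 46108)/(24908 + T(-11, (-112 - 94)/(-65 - 107))) = (-26851 + 46108)/(24908 + 15*((-112 - 94)/(-65 - 107) - 1*(-11))/(4 + 15*(-11))) = 19257/(24908 + 15*(-206/(-172) + 11)/(4 - 165)) = 19257/(24908 + 15*(-206*(-1/172) + 11)/(-161)) = 19257/(24908 + 15*(-1/161)*(103/86 + 11)) = 19257/(24908 + 15*(-1/161)*(1049/86)) = 19257/(24908 - 15735/13846) = 19257/(344860433/13846) = 19257*(13846/344860433) = 266632422/344860433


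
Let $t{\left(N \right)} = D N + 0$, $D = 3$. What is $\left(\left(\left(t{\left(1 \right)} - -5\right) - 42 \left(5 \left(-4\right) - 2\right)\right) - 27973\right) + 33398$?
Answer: $6357$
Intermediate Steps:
$t{\left(N \right)} = 3 N$ ($t{\left(N \right)} = 3 N + 0 = 3 N$)
$\left(\left(\left(t{\left(1 \right)} - -5\right) - 42 \left(5 \left(-4\right) - 2\right)\right) - 27973\right) + 33398 = \left(\left(\left(3 \cdot 1 - -5\right) - 42 \left(5 \left(-4\right) - 2\right)\right) - 27973\right) + 33398 = \left(\left(\left(3 + 5\right) - 42 \left(-20 - 2\right)\right) - 27973\right) + 33398 = \left(\left(8 - -924\right) - 27973\right) + 33398 = \left(\left(8 + 924\right) - 27973\right) + 33398 = \left(932 - 27973\right) + 33398 = -27041 + 33398 = 6357$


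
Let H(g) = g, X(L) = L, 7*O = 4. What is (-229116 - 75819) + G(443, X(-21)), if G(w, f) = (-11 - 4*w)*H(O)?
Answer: -2141677/7 ≈ -3.0595e+5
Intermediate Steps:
O = 4/7 (O = (⅐)*4 = 4/7 ≈ 0.57143)
G(w, f) = -44/7 - 16*w/7 (G(w, f) = (-11 - 4*w)*(4/7) = -44/7 - 16*w/7)
(-229116 - 75819) + G(443, X(-21)) = (-229116 - 75819) + (-44/7 - 16/7*443) = -304935 + (-44/7 - 7088/7) = -304935 - 7132/7 = -2141677/7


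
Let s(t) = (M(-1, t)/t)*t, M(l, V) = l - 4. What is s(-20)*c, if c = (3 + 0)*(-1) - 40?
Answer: 215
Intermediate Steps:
M(l, V) = -4 + l
s(t) = -5 (s(t) = ((-4 - 1)/t)*t = (-5/t)*t = -5)
c = -43 (c = 3*(-1) - 40 = -3 - 40 = -43)
s(-20)*c = -5*(-43) = 215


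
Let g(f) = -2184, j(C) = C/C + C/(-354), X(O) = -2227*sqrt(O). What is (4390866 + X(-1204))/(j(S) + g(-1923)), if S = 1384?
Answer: -777183282/387083 + 788358*I*sqrt(301)/387083 ≈ -2007.8 + 35.335*I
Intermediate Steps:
j(C) = 1 - C/354 (j(C) = 1 + C*(-1/354) = 1 - C/354)
(4390866 + X(-1204))/(j(S) + g(-1923)) = (4390866 - 4454*I*sqrt(301))/((1 - 1/354*1384) - 2184) = (4390866 - 4454*I*sqrt(301))/((1 - 692/177) - 2184) = (4390866 - 4454*I*sqrt(301))/(-515/177 - 2184) = (4390866 - 4454*I*sqrt(301))/(-387083/177) = (4390866 - 4454*I*sqrt(301))*(-177/387083) = -777183282/387083 + 788358*I*sqrt(301)/387083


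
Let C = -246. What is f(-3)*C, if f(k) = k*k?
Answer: -2214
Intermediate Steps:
f(k) = k²
f(-3)*C = (-3)²*(-246) = 9*(-246) = -2214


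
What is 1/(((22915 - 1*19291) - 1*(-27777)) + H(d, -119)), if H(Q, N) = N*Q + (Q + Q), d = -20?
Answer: 1/33741 ≈ 2.9638e-5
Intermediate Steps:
H(Q, N) = 2*Q + N*Q (H(Q, N) = N*Q + 2*Q = 2*Q + N*Q)
1/(((22915 - 1*19291) - 1*(-27777)) + H(d, -119)) = 1/(((22915 - 1*19291) - 1*(-27777)) - 20*(2 - 119)) = 1/(((22915 - 19291) + 27777) - 20*(-117)) = 1/((3624 + 27777) + 2340) = 1/(31401 + 2340) = 1/33741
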